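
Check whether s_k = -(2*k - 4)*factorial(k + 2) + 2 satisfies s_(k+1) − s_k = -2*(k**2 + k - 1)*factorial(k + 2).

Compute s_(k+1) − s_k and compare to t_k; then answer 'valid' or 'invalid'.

Valid: the claim telescopes to t_k.

s_(k+1) = -(2*k - 2)*factorial(k + 3) + 2
s_(k+1) − s_k = -2*(k**2 + k - 1)*factorial(k + 2)
(s_(k+1) − s_k) − t_k = 0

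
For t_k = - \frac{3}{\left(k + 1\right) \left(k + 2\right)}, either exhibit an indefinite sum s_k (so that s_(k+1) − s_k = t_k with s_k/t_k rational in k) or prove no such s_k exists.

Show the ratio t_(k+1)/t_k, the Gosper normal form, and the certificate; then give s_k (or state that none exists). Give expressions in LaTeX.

Ratio r(k) = (k + 1)/(k + 3).
Take A(k)=k + 1, B(k)=k + 3, C(k)=1.
f must satisfy (k + 1)·f(k+1) − (k + 2)·f(k) = 1.
From deg A=1, deg B=1, deg C=0: d=1.
A polynomial solution: f(k) = k.
So s_k = (B(k−1)f/C)·t_k = (k*(k + 2))·t_k = -3*k/(k + 1).
Δs = -3/(k**2 + 3*k + 2), as required.

s_k = - \frac{3 k}{k + 1}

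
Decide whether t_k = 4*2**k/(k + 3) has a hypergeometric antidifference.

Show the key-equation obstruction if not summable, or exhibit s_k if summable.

No. Not Gosper-summable.

The ratio is 2*(k + 3)/(k + 4).
Take A(k)=2*k + 6, B(k)=k + 4, C(k)=1.
Solve (2*k + 6)·f(k+1) − (k + 3)·f(k) = 1.
deg f ≤ -1 (via 1,1,0).
deg f ≤ -1 is impossible — no certificate.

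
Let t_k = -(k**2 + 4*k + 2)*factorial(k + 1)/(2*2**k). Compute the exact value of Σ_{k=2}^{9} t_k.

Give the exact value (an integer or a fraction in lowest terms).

Step 1: r(k) = (k + 2)*(4*k + (k + 1)**2 + 6)/(2*(k**2 + 4*k + 2)).
A = k/2 + 1, B = 1, C = k**2 + 4*k + 2.
Need (k/2 + 1)·f(k+1) − (1)·f(k) = k**2 + 4*k + 2.
deg f ≤ 1 (via 1,0,2).
Solve for f: f(k) = 2*(k + 3) (degree 1 ≤ 1).
Get s_k = R·t_k = -(k + 3)*factorial(k + 1)/2**k with R(k) = B(k−1)f(k)/C(k) = 2*(k + 3)/(k**2 + 4*k + 2).
Verify: -(k**2 + 4*k + 2)*factorial(k + 1)/(2*2**k) matches t_k.
Sum = s_(10) − s_(2); s_(10) = -2027025/4, s_(2) = -15/2 ⇒ -2026995/4.

Σ = -2026995/4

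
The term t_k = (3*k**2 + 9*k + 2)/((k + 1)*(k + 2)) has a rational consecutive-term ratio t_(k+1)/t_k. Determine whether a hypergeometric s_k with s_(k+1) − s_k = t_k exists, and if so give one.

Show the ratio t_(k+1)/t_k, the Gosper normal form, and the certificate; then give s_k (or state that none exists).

s_k = k*(3*k - 1)/(k + 1)

t_(k+1)/t_k = (k + 1)*(9*k + 3*(k + 1)**2 + 11)/((k + 3)*(3*k**2 + 9*k + 2)).
Take A(k)=k + 1, B(k)=k + 3, C(k)=k**2 + 3*k + 2/3.
Solve (k + 1)·f(k+1) − (k + 2)·f(k) = k**2 + 3*k + 2/3.
Degrees (1,1,2) ⇒ d ≤ 2.
Coefficient equations give f(k) = k*(3*k - 1)/3.
Get s_k = R·t_k = k*(3*k - 1)/(k + 1) with R(k) = B(k−1)f(k)/C(k) = k*(k + 2)*(3*k - 1)/(3*k**2 + 9*k + 2).
Verify: (3*k**2 + 9*k + 2)/(k**2 + 3*k + 2) matches t_k.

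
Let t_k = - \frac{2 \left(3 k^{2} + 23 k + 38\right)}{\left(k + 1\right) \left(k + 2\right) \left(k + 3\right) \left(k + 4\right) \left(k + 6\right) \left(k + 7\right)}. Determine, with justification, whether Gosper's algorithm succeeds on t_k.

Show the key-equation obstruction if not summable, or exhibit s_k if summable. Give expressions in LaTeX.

Yes. s_k = \frac{k \left(- k^{2} - 10 k - 27\right)}{9 \left(k^{3} + 10 k^{2} + 27 k + 18\right)}.

Ratio r(k) = (k + 1)*(k + 6)*(23*k + 3*(k + 1)**2 + 61)/((k + 5)*(k + 8)*(3*k**2 + 23*k + 38)).
So A=k + 1 and B=k + 8, with C=k**3 + 38*k**2/3 + 51*k + 190/3.
Key eq: (k + 1)·f(k+1) = (k + 7)·f(k) + (k**3 + 38*k**2/3 + 51*k + 190/3).
d = 6 from the (1,1,3) case.
Solving with deg f ≤ 6: f(k) = k*(k + 2)*(k + 4)*(k + 5)*(k**2 + 10*k + 27)/54.
So s_k = (B(k−1)f/C)·t_k = (k*(k + 2)*(k + 4)*(k + 7)*(k**2 + 10*k + 27)/(18*(3*k**2 + 23*k + 38)))·t_k = k*(-k**2 - 10*k - 27)/(9*(k**3 + 10*k**2 + 27*k + 18)).
Check: Δs_k = 2*(-3*k**2 - 23*k - 38)/(k**6 + 23*k**5 + 207*k**4 + 925*k**3 + 2144*k**2 + 2412*k + 1008). ✓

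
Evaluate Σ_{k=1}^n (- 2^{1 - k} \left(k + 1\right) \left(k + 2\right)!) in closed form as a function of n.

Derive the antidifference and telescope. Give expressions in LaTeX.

S(n) = 12 - 2 \cdot 2^{- n} \left(n + 3\right)!

Step 1: r(k) = (k + 2)*(k + 3)/(2*(k + 1)).
Gosper form: A/B · C(k+1)/C(k) with A=k/2 + 3/2, B=1, C=k + 1.
Solve (k/2 + 3/2)·f(k+1) − (1)·f(k) = k + 1.
d = 0 from the (1,0,1) case.
Coefficient equations give f(k) = 2.
So s_k = (B(k−1)f/C)·t_k = (2/(k + 1))·t_k = -2**(2 - k)*factorial(k + 2).
Verify: -2**(1 - k)*(k + 1)*factorial(k + 2) matches t_k.
Σ_(k=1)^n t_k = s_(n+1) − s_(1) = (-2**(1 - n)*factorial(n + 3)) − (-12), i.e. 12 - 2*factorial(n + 3)/2**n.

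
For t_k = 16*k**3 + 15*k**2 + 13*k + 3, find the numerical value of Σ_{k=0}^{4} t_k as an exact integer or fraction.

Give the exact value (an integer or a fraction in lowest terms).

r(k) = (16*k**3 + 63*k**2 + 91*k + 47)/(16*k**3 + 15*k**2 + 13*k + 3) after simplifying.
Take A(k)=1, B(k)=1, C(k)=k**3 + 15*k**2/16 + 13*k/16 + 3/16.
Key eq: (1)·f(k+1) = (1)·f(k) + (k**3 + 15*k**2/16 + 13*k/16 + 3/16).
d = 4 from the (0,0,3) case.
Coefficient equations give f(k) = k*(4*k**3 - 3*k**2 + 3*k - 1)/16.
Then R = B(k−1)f/C = k*(4*k**3 - 3*k**2 + 3*k - 1)/(16*k**3 + 15*k**2 + 13*k + 3), so s_k = R(k)·t_k = k*(4*k**3 - 3*k**2 + 3*k - 1).
s_(k+1) − s_k = 16*k**3 + 15*k**2 + 13*k + 3 = t_k.
Evaluate s at k=5 and k=0: 2195 and 0; difference 2195.

Σ = 2195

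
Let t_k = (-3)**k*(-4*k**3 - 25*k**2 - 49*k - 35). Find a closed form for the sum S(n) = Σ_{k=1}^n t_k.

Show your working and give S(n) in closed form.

Compute t_(k+1)/t_k: get 3*(-4*k**3 - 37*k**2 - 111*k - 113)/(4*k**3 + 25*k**2 + 49*k + 35).
A = -3, B = 1, C = k**3 + 25*k**2/4 + 49*k/4 + 35/4.
Solve (-3)·f(k+1) − (1)·f(k) = k**3 + 25*k**2/4 + 49*k/4 + 35/4.
d = 3 from the (0,0,3) case.
Coefficient equations give f(k) = -(k**3 + 4*k**2 + 4*k + 2)/4.
R(k) = B(k−1)·f(k)/C(k) = -(k**3 + 4*k**2 + 4*k + 2)/(4*k**3 + 25*k**2 + 49*k + 35); s_k = R·t_k = (-3)**k*(k**3 + 4*k**2 + 4*k + 2).
Check: Δs_k = (-3)**k*(-4*k**3 - 25*k**2 - 49*k - 35). ✓
Evaluate: s_(n+1) = (-3)**(n + 1)*(n**3 + 7*n**2 + 15*n + 11); subtract s_(1) = -33 ⇒ S(n) = -3*(-3)**n*n**3 - 21*(-3)**n*n**2 - 45*(-3)**n*n - 33*(-3)**n + 33.

S(n) = -3*(-3)**n*n**3 - 21*(-3)**n*n**2 - 45*(-3)**n*n - 33*(-3)**n + 33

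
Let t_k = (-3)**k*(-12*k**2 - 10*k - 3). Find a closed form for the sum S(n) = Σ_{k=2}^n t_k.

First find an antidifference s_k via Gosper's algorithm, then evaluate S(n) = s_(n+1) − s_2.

Step 1: r(k) = 3*(-12*k**2 - 34*k - 25)/(12*k**2 + 10*k + 3).
Factor: A=-3; B=1; C=k**2 + 5*k/6 + 1/4.
Solve (-3)·f(k+1) − (1)·f(k) = k**2 + 5*k/6 + 1/4.
deg f ≤ 2 (via 0,0,2).
Solve for f: f(k) = -k*(3*k - 2)/12 (degree 2 ≤ 2).
Certificate R = B(k−1)f/C = -k*(3*k - 2)/(12*k**2 + 10*k + 3) gives s_k = (-3)**k*k*(3*k - 2).
Check: Δs_k = (-3)**k*(-12*k**2 - 10*k - 3). ✓
Σ_(k=2)^n t_k = s_(n+1) − s_(2) = ((-3)**(n + 1)*(3*n**2 + 4*n + 1)) − (72), i.e. -12*(-3)**n*n - 3*(-3)**n + 3*(-3)**(n + 1)*n**2 - 72.

S(n) = -12*(-3)**n*n - 3*(-3)**n + 3*(-3)**(n + 1)*n**2 - 72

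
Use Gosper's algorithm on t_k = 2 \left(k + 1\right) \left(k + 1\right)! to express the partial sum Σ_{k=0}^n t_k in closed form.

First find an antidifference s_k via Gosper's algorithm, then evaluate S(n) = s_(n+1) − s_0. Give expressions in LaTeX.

S(n) = 2 \left(n + 2\right)! - 2

The ratio is (k + 2)**2/(k + 1).
Normal form (A,B,C) = (k + 2, 1, k + 1).
Need (k + 2)·f(k+1) − (1)·f(k) = k + 1.
deg f ≤ 0 (via 1,0,1).
Solving with deg f ≤ 0: f(k) = 1.
Get s_k = R·t_k = 2*factorial(k + 1) with R(k) = B(k−1)f(k)/C(k) = 1/(k + 1).
s_(k+1) − s_k = 2*(k + 1)*factorial(k + 1) = t_k.
Evaluate: s_(n+1) = 2*factorial(n + 2); subtract s_(0) = 2 ⇒ S(n) = 2*factorial(n + 2) - 2.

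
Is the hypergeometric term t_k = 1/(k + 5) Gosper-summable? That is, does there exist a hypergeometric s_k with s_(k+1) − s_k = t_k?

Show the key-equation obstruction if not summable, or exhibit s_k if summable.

No. Not Gosper-summable.

The ratio is (k + 5)/(k + 6).
Gosper form: A/B · C(k+1)/C(k) with A=k + 5, B=k + 6, C=1.
Need (k + 5)·f(k+1) − (k + 5)·f(k) = 1.
d = 0 from the (1,1,0) case.
Generic f = c0 gives residual -1; -1 = 0 cannot hold, so t_k is not Gosper-summable.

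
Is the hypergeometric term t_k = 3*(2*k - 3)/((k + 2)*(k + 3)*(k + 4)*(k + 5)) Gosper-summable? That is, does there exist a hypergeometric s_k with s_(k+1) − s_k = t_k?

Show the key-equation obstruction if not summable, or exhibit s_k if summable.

Yes. s_k = k*(-k**2 - 9*k - 98)/(24*(k + 2)*(k + 3)*(k + 4)).

r(k) = (k + 2)*(2*k - 1)/((k + 6)*(2*k - 3)) after simplifying.
Gosper form: A/B · C(k+1)/C(k) with A=k + 2, B=k + 6, C=k - 3/2.
Need (k + 2)·f(k+1) − (k + 5)·f(k) = k - 3/2.
deg f ≤ 3 (via 1,1,1).
Coefficient equations give f(k) = -k*(k**2 + 9*k + 98)/144.
So s_k = (B(k−1)f/C)·t_k = (-k*(k + 5)*(k**2 + 9*k + 98)/(72*(2*k - 3)))·t_k = k*(-k**2 - 9*k - 98)/(24*(k + 2)*(k + 3)*(k + 4)).
s_(k+1) − s_k = 3*(2*k - 3)/(k**4 + 14*k**3 + 71*k**2 + 154*k + 120) = t_k.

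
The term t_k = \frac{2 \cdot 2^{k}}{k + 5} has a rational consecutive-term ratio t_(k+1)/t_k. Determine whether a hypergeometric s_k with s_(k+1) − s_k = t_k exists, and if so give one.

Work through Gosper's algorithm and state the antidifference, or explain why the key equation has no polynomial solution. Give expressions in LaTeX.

none — t_k is not Gosper-summable

Compute t_(k+1)/t_k: get 2*(k + 5)/(k + 6).
Take A(k)=2*k + 10, B(k)=k + 6, C(k)=1.
Solve (2*k + 10)·f(k+1) − (k + 5)·f(k) = 1.
d = -1 from the (1,1,0) case.
d = -1 < 0 ⇒ no nonzero polynomial f; not summable.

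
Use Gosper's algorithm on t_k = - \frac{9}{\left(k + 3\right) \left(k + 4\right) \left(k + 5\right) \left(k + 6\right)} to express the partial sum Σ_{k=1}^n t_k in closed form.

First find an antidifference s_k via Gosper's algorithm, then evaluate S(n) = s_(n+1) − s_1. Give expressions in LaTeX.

S(n) = \frac{n \left(- n^{2} - 15 n - 74\right)}{40 \left(n^{3} + 15 n^{2} + 74 n + 120\right)}

Step 1: r(k) = (k + 3)/(k + 7).
Gosper form: A/B · C(k+1)/C(k) with A=k + 3, B=k + 7, C=1.
f must satisfy (k + 3)·f(k+1) − (k + 6)·f(k) = 1.
Degrees (1,1,0) ⇒ d ≤ 3.
Solve for f: f(k) = k*(k**2 + 12*k + 47)/180 (degree 3 ≤ 3).
Certificate R = B(k−1)f/C = k*(k + 6)*(k**2 + 12*k + 47)/180 gives s_k = k*(-k**2 - 12*k - 47)/(20*(k + 3)*(k + 4)*(k + 5)).
Check: Δs_k = -9/(k**4 + 18*k**3 + 119*k**2 + 342*k + 360). ✓
Evaluate: s_(n+1) = (-n**3 - 15*n**2 - 74*n - 60)/(20*(n**3 + 15*n**2 + 74*n + 120)); subtract s_(1) = -1/40 ⇒ S(n) = n*(-n**2 - 15*n - 74)/(40*(n**3 + 15*n**2 + 74*n + 120)).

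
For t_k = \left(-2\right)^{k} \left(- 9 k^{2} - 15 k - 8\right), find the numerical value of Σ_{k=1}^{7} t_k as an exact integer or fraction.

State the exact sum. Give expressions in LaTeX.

r(k) = 2*(-9*k**2 - 33*k - 32)/(9*k**2 + 15*k + 8) after simplifying.
Gosper form: A/B · C(k+1)/C(k) with A=-2, B=1, C=k**2 + 5*k/3 + 8/9.
f must satisfy (-2)·f(k+1) − (1)·f(k) = k**2 + 5*k/3 + 8/9.
From deg A=0, deg B=0, deg C=2: d=2.
Match coefficients ⇒ f(k) = -k*(3*k + 1)/9.
Certificate R = B(k−1)f/C = -k*(3*k + 1)/(9*k**2 + 15*k + 8) gives s_k = (-2)**k*k*(3*k + 1).
Δs = (-2)**k*(-9*k**2 - 15*k - 8), as required.
Evaluate s at k=8 and k=1: 51200 and -8; difference 51208.

Σ = 51208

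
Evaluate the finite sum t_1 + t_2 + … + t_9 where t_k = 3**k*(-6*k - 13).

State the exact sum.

Σ = -1889553

The ratio is 3*(6*k + 19)/(6*k + 13).
Factor: A=3; B=1; C=k + 13/6.
Need (3)·f(k+1) − (1)·f(k) = k + 13/6.
deg f ≤ 1 (via 0,0,1).
Coefficient equations give f(k) = (3*k + 2)/6.
Then R = B(k−1)f/C = (3*k + 2)/(6*k + 13), so s_k = R(k)·t_k = 3**k*(-3*k - 2).
Check: Δs_k = 3**k*(-6*k - 13). ✓
Sum = s_(10) − s_(1); s_(10) = -1889568, s_(1) = -15 ⇒ -1889553.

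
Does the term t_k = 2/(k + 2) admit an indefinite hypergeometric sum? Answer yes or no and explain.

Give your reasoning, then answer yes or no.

The ratio is (k + 2)/(k + 3).
So A=k + 2 and B=k + 3, with C=1.
Solve (k + 2)·f(k+1) − (k + 2)·f(k) = 1.
d = 0 from the (1,1,0) case.
Write f(k) = c0. Then LHS − RHS = -1, requiring -1 = 0: contradictory. No certificate.

No. Not Gosper-summable.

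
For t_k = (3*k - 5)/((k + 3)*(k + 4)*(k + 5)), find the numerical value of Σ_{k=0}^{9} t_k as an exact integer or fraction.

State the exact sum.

The ratio is (k + 3)*(3*k - 2)/((k + 6)*(3*k - 5)).
Normal form (A,B,C) = (k + 3, k + 6, k - 5/3).
Set up (k + 3)·f(k+1) − (k + 5)·f(k) − (k - 5/3) = 0.
deg f ≤ 2 (via 1,1,1).
Solve for f: f(k) = k*(k - 11)/18 (degree 2 ≤ 2).
Then R = B(k−1)f/C = k*(k - 11)*(k + 5)/(6*(3*k - 5)), so s_k = R(k)·t_k = k*(k - 11)/(6*(k + 3)*(k + 4)).
s_(k+1) − s_k = (3*k - 5)/(k**3 + 12*k**2 + 47*k + 60) = t_k.
Evaluate s at k=10 and k=0: -5/546 and 0; difference -5/546.

Σ = -5/546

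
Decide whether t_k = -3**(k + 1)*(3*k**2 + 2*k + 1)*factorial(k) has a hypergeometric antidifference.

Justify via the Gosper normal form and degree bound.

Yes. s_k = -3**(k + 1)*(k - 1)*factorial(k).

r(k) = 3*(3*k**3 + 11*k**2 + 14*k + 6)/(3*k**2 + 2*k + 1) after simplifying.
So A=3*k + 3 and B=1, with C=k**2 + 2*k/3 + 1/3.
Need (3*k + 3)·f(k+1) − (1)·f(k) = k**2 + 2*k/3 + 1/3.
deg f ≤ 1 (via 1,0,2).
A polynomial solution: f(k) = (k - 1)/3.
Certificate R = B(k−1)f/C = (k - 1)/(3*k**2 + 2*k + 1) gives s_k = -3**(k + 1)*(k - 1)*factorial(k).
s_(k+1) − s_k = -3**(k + 1)*(3*k**2 + 2*k + 1)*factorial(k) = t_k.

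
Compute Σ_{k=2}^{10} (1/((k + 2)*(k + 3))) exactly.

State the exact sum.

Σ = 9/52

The ratio is (k + 2)/(k + 4).
Normal form (A,B,C) = (k + 2, k + 4, 1).
Set up (k + 2)·f(k+1) − (k + 3)·f(k) − (1) = 0.
From deg A=1, deg B=1, deg C=0: d=1.
A polynomial solution: f(k) = k/2.
Get s_k = R·t_k = k/(2*(k + 2)) with R(k) = B(k−1)f(k)/C(k) = k*(k + 3)/2.
Δs = 1/(k**2 + 5*k + 6), as required.
Evaluate s at k=11 and k=2: 11/26 and 1/4; difference 9/52.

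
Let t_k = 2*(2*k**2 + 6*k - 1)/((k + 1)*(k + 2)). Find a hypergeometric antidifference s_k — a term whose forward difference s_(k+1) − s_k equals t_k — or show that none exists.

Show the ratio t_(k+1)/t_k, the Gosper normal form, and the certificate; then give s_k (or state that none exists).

r(k) = (k + 1)*(6*k + 2*(k + 1)**2 + 5)/((k + 3)*(2*k**2 + 6*k - 1)) after simplifying.
Normal form (A,B,C) = (k + 1, k + 3, k**2 + 3*k - 1/2).
f must satisfy (k + 1)·f(k+1) − (k + 2)·f(k) = k**2 + 3*k - 1/2.
From deg A=1, deg B=1, deg C=2: d=2.
Coefficient equations give f(k) = k*(2*k - 3)/2.
Get s_k = R·t_k = 2*k*(2*k - 3)/(k + 1) with R(k) = B(k−1)f(k)/C(k) = k*(k + 2)*(2*k - 3)/(2*k**2 + 6*k - 1).
Verify: 2*(2*k**2 + 6*k - 1)/(k**2 + 3*k + 2) matches t_k.

s_k = 2*k*(2*k - 3)/(k + 1)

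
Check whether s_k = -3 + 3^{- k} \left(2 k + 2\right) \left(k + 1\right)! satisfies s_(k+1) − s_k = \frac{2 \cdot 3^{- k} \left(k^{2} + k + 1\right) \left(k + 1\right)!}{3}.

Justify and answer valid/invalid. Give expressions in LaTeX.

s_(k+1) = 3**(-k - 1)*(2*k + 4)*factorial(k + 2) - 3
s_(k+1) − s_k = 2*(k**2 + k + 1)*factorial(k + 1)/(3*3**k)
(s_(k+1) − s_k) − t_k = 0

valid (s_(k+1) − s_k reduces to t_k)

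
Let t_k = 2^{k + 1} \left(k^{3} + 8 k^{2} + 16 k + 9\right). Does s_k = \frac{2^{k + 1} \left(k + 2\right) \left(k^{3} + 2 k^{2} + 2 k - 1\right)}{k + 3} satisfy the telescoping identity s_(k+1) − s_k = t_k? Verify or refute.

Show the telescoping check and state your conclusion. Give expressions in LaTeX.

Invalid: residual \frac{2^{k + 1} \left(- k^{4} - 10 k^{3} - 38 k^{2} - 55 k - 28\right)}{k^{2} + 7 k + 12} ≠ 0.

s_(k+1) = 2**(k + 2)*(k**4 + 8*k**3 + 24*k**2 + 31*k + 12)/(k + 4)
s_(k+1) − s_k = 2**(k + 1)*(k**5 + 14*k**4 + 74*k**3 + 179*k**2 + 200*k + 80)/(k**2 + 7*k + 12)
(s_(k+1) − s_k) − t_k = 2**(k + 1)*(-k**4 - 10*k**3 - 38*k**2 - 55*k - 28)/(k**2 + 7*k + 12)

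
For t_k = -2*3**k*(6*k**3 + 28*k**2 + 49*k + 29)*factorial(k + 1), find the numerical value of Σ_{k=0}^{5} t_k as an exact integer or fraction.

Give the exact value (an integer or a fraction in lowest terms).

t_(k+1)/t_k = 3*(6*k**4 + 58*k**3 + 215*k**2 + 358*k + 224)/(6*k**3 + 28*k**2 + 49*k + 29).
Factor: A=3*k + 6; B=1; C=k**3 + 14*k**2/3 + 49*k/6 + 29/6.
Need (3*k + 6)·f(k+1) − (1)·f(k) = k**3 + 14*k**2/3 + 49*k/6 + 29/6.
deg f ≤ 2 (via 1,0,3).
Solve for f: f(k) = (2*k**2 + 2*k + 1)/6 (degree 2 ≤ 2).
Get s_k = R·t_k = -2*3**k*(2*k**2 + 2*k + 1)*factorial(k + 1) with R(k) = B(k−1)f(k)/C(k) = (2*k**2 + 2*k + 1)/(6*k**3 + 28*k**2 + 49*k + 29).
Δs = -2*3**k*(6*k**3 + 28*k**2 + 49*k + 29)*factorial(k + 1), as required.
Evaluate s at k=6 and k=0: -624607200 and -2; difference -624607198.

Σ = -624607198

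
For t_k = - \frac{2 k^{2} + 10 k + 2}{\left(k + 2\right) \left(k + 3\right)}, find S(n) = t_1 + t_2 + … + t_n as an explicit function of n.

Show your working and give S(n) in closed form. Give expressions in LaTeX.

S(n) = \frac{2 n \left(- 3 n - 4\right)}{3 \left(n + 3\right)}

t_(k+1)/t_k = (k + 2)*(5*k + (k + 1)**2 + 6)/((k + 4)*(k**2 + 5*k + 1)).
Normal form (A,B,C) = (k + 2, k + 4, k**2 + 5*k + 1).
Set up (k + 2)·f(k+1) − (k + 3)·f(k) − (k**2 + 5*k + 1) = 0.
Degrees (1,1,2) ⇒ d ≤ 2.
Match coefficients ⇒ f(k) = k*(2*k - 1)/2.
R(k) = B(k−1)·f(k)/C(k) = k*(k + 3)*(2*k - 1)/(2*(k**2 + 5*k + 1)); s_k = R·t_k = k*(1 - 2*k)/(k + 2).
Δs = 2*(-k**2 - 5*k - 1)/(k**2 + 5*k + 6), as required.
Evaluate: s_(n+1) = (-2*n**2 - 3*n - 1)/(n + 3); subtract s_(1) = -1/3 ⇒ S(n) = 2*n*(-3*n - 4)/(3*(n + 3)).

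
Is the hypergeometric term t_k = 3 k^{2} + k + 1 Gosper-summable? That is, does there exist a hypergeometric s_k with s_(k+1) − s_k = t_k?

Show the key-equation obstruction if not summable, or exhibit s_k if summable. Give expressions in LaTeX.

Step 1: r(k) = (k + 3*(k + 1)**2 + 2)/(3*k**2 + k + 1).
A = 1, B = 1, C = k**2 + k/3 + 1/3.
Key eq: (1)·f(k+1) = (1)·f(k) + (k**2 + k/3 + 1/3).
Bound: deg f ≤ 3.
Solve for f: f(k) = k*(k**2 - k + 1)/3 (degree 3 ≤ 3).
Then R = B(k−1)f/C = k*(k**2 - k + 1)/(3*k**2 + k + 1), so s_k = R(k)·t_k = k*(k**2 - k + 1).
Δs = 3*k**2 + k + 1, as required.

Yes. s_k = k \left(k^{2} - k + 1\right).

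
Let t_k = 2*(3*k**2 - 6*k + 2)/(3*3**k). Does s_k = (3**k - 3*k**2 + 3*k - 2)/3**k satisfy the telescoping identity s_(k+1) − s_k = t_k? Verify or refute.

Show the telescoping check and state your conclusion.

Valid: the claim telescopes to t_k.

s_(k+1) = (3*3**k - 3*k**2 - 3*k - 2)/(3*3**k)
s_(k+1) − s_k = 2*(3*k**2 - 6*k + 2)/(3*3**k)
(s_(k+1) − s_k) − t_k = 0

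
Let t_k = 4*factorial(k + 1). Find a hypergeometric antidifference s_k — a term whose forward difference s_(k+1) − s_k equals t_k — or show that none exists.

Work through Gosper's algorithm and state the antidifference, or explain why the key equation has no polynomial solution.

Step 1: r(k) = k + 2.
Take A(k)=k + 2, B(k)=1, C(k)=1.
Solve (k + 2)·f(k+1) − (1)·f(k) = 1.
deg f ≤ -1 (via 1,0,0).
d = -1 < 0 ⇒ no nonzero polynomial f; not summable.

none — t_k is not Gosper-summable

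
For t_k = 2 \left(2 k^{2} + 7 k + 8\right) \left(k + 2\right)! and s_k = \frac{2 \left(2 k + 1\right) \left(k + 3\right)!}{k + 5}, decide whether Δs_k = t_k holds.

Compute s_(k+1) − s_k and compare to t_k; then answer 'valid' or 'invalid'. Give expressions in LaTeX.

Invalid: residual - \frac{4 \left(2 k^{3} + 17 k^{2} + 41 k + 39\right) \left(k + 2\right)!}{\left(k + 5\right) \left(k + 6\right)} ≠ 0.

s_(k+1) = 2*(2*k + 3)*factorial(k + 4)/(k + 6)
s_(k+1) − s_k = 2*(2*k**3 + 19*k**2 + 54*k + 54)*factorial(k + 3)/((k + 5)*(k + 6))
(s_(k+1) − s_k) − t_k = -4*(2*k**3 + 17*k**2 + 41*k + 39)*factorial(k + 2)/((k + 5)*(k + 6))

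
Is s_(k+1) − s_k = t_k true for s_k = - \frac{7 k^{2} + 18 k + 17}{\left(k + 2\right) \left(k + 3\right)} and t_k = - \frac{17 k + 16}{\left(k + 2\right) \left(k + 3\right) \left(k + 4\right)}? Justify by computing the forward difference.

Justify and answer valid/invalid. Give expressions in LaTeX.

s_(k+1) = (-18*k - 7*(k + 1)**2 - 35)/((k + 3)*(k + 4))
s_(k+1) − s_k = (-17*k - 16)/(k**3 + 9*k**2 + 26*k + 24)
(s_(k+1) − s_k) − t_k = 0

valid; difference matches t_k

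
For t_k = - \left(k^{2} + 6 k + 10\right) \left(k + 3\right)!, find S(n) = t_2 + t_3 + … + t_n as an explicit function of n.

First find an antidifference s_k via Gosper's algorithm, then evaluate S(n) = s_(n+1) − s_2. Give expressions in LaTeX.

S(n) = - n \left(n + 4\right)! - 3 \left(n + 4\right)! + 480

Step 1: r(k) = (k + 4)*(6*k + (k + 1)**2 + 16)/(k**2 + 6*k + 10).
So A=k + 4 and B=1, with C=k**2 + 6*k + 10.
Set up (k + 4)·f(k+1) − (1)·f(k) − (k**2 + 6*k + 10) = 0.
From deg A=1, deg B=0, deg C=2: d=1.
A polynomial solution: f(k) = k + 2.
Certificate R = B(k−1)f/C = (k + 2)/(k**2 + 6*k + 10) gives s_k = -(k + 2)*factorial(k + 3).
s_(k+1) − s_k = -(k**2 + 6*k + 10)*factorial(k + 3) = t_k.
Telescope: S(n) = s_(n+1) − s_(2) = -(n + 3)*factorial(n + 4) − (-480) = -n*factorial(n + 4) - 3*factorial(n + 4) + 480.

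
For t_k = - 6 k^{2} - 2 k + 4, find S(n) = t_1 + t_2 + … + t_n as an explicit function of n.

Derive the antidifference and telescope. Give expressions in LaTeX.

S(n) = 2 n \left(- n^{2} - 2 n + 1\right)

Ratio r(k) = (k + 3*(k + 1)**2 - 1)/(3*k**2 + k - 2).
Normal form (A,B,C) = (1, 1, k**2 + k/3 - 2/3).
Need (1)·f(k+1) − (1)·f(k) = k**2 + k/3 - 2/3.
From deg A=0, deg B=0, deg C=2: d=3.
Solving with deg f ≤ 3: f(k) = k*(k - 2)*(k + 1)/3.
So s_k = (B(k−1)f/C)·t_k = (k*(k - 2)/(3*k - 2))·t_k = 2*k*(-k**2 + k + 2).
Verify: -6*k**2 - 2*k + 4 matches t_k.
Evaluate: s_(n+1) = -2*n**3 - 4*n**2 + 2*n + 4; subtract s_(1) = 4 ⇒ S(n) = 2*n*(-n**2 - 2*n + 1).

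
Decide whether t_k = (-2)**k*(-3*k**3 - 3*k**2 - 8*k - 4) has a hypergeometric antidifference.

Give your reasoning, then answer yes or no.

Yes. s_k = (-2)**k*k*(k**2 - k + 2).

Compute t_(k+1)/t_k: get 2*(-3*k**3 - 12*k**2 - 23*k - 18)/(3*k**3 + 3*k**2 + 8*k + 4).
Normal form (A,B,C) = (-2, 1, k**3 + k**2 + 8*k/3 + 4/3).
Need (-2)·f(k+1) − (1)·f(k) = k**3 + k**2 + 8*k/3 + 4/3.
deg f ≤ 3 (via 0,0,3).
Solve for f: f(k) = -k*(k**2 - k + 2)/3 (degree 3 ≤ 3).
R(k) = B(k−1)·f(k)/C(k) = -k*(k**2 - k + 2)/(3*k**3 + 3*k**2 + 8*k + 4); s_k = R·t_k = (-2)**k*k*(k**2 - k + 2).
Δs = (-2)**k*(-3*k**3 - 3*k**2 - 8*k - 4), as required.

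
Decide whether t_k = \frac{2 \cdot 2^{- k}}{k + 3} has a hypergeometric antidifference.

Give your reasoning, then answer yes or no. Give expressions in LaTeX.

No — t_k has no hypergeometric antidifference.

Compute t_(k+1)/t_k: get (k + 3)/(2*(k + 4)).
Normal form (A,B,C) = (k/2 + 3/2, k + 4, 1).
f must satisfy (k/2 + 3/2)·f(k+1) − (k + 3)·f(k) = 1.
Degrees (1,1,0) ⇒ d ≤ -1.
deg f ≤ -1 is impossible — no certificate.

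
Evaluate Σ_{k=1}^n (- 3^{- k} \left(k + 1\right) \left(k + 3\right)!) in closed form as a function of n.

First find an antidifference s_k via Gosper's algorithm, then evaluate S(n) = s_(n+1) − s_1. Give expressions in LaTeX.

Compute t_(k+1)/t_k: get (k + 2)*(k + 4)/(3*(k + 1)).
Gosper form: A/B · C(k+1)/C(k) with A=k/3 + 4/3, B=1, C=k + 1.
Set up (k/3 + 4/3)·f(k+1) − (1)·f(k) − (k + 1) = 0.
d = 0 from the (1,0,1) case.
Solving with deg f ≤ 0: f(k) = 3.
R(k) = B(k−1)·f(k)/C(k) = 3/(k + 1); s_k = R·t_k = -3**(1 - k)*factorial(k + 3).
Δs = -(k + 1)*factorial(k + 3)/3**k, as required.
s_(n+1) = -factorial(n + 4)/3**n and s_(1) = -24, so S(n) = 24 - factorial(n + 4)/3**n.

S(n) = 24 - 3^{- n} \left(n + 4\right)!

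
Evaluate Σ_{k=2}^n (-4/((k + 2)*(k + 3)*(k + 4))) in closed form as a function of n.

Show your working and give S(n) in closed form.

t_(k+1)/t_k = (k + 2)/(k + 5).
Gosper form: A/B · C(k+1)/C(k) with A=k + 2, B=k + 5, C=1.
Key eq: (k + 2)·f(k+1) = (k + 4)·f(k) + (1).
d = 2 from the (1,1,0) case.
A polynomial solution: f(k) = k*(k + 5)/12.
R(k) = B(k−1)·f(k)/C(k) = k*(k + 4)*(k + 5)/12; s_k = R·t_k = k*(-k - 5)/(3*(k + 2)*(k + 3)).
Verify: -4/(k**3 + 9*k**2 + 26*k + 24) matches t_k.
Telescope: S(n) = s_(n+1) − s_(2) = (-n**2 - 7*n - 6)/(3*(n**2 + 7*n + 12)) − (-7/30) = (-n**2 - 7*n + 8)/(10*(n**2 + 7*n + 12)).

S(n) = (-n**2 - 7*n + 8)/(10*(n**2 + 7*n + 12))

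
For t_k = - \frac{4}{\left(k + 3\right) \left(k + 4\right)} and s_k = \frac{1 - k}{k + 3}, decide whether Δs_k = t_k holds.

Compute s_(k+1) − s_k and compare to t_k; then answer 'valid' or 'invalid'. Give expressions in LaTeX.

Valid — Δs_k = t_k.

s_(k+1) = -k/(k + 4)
s_(k+1) − s_k = -4/(k**2 + 7*k + 12)
(s_(k+1) − s_k) − t_k = 0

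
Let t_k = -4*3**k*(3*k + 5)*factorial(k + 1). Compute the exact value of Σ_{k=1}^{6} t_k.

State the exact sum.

t_(k+1)/t_k = 3*(k + 2)*(3*k + 8)/(3*k + 5).
Gosper form: A/B · C(k+1)/C(k) with A=3*k + 6, B=1, C=k + 5/3.
Set up (3*k + 6)·f(k+1) − (1)·f(k) − (k + 5/3) = 0.
From deg A=1, deg B=0, deg C=1: d=0.
Match coefficients ⇒ f(k) = 1/3.
Certificate R = B(k−1)f/C = 1/(3*k + 5) gives s_k = -4*3**k*factorial(k + 1).
Check: Δs_k = -4*3**k*(3*k + 5)*factorial(k + 1). ✓
Evaluate s at k=7 and k=1: -352719360 and -24; difference -352719336.

Σ = -352719336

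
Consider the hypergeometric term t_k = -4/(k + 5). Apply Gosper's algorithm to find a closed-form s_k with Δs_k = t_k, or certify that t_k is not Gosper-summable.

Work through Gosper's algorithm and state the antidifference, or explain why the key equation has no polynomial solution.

r(k) = (k + 5)/(k + 6) after simplifying.
Take A(k)=k + 5, B(k)=k + 6, C(k)=1.
Key eq: (k + 5)·f(k+1) = (k + 5)·f(k) + (1).
Bound: deg f ≤ 0.
Put f(k) = c0: A·f(k+1) − B(k−1)·f(k) − C = -1; need -1 = 0 — inconsistent ⇒ no f, not summable.

none — t_k is not Gosper-summable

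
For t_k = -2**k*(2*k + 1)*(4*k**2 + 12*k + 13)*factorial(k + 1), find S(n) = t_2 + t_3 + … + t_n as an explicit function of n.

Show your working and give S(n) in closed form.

S(n) = -8*2**n*n**4*factorial(n) - 40*2**n*n**3*factorial(n) - 70*2**n*n**2*factorial(n) - 50*2**n*n*factorial(n) - 12*2**n*factorial(n) + 360

r(k) = 2*(8*k**4 + 68*k**3 + 222*k**2 + 323*k + 174)/(8*k**3 + 28*k**2 + 38*k + 13) after simplifying.
Take A(k)=2*k + 4, B(k)=1, C(k)=k**3 + 7*k**2/2 + 19*k/4 + 13/8.
Solve (2*k + 4)·f(k+1) − (1)·f(k) = k**3 + 7*k**2/2 + 19*k/4 + 13/8.
Degrees (1,0,3) ⇒ d ≤ 2.
Match coefficients ⇒ f(k) = (2*k - 1)*(2*k + 1)/8.
Get s_k = R·t_k = -2**k*(2*k - 1)*(2*k + 1)*factorial(k + 1) with R(k) = B(k−1)f(k)/C(k) = (2*k - 1)/(4*k**2 + 12*k + 13).
Δs = -2**k*(2*k + 1)*(4*k**2 + 12*k + 13)*factorial(k + 1), as required.
Telescope: S(n) = s_(n+1) − s_(2) = -2**(n + 1)*(2*n + 1)*(2*n + 3)*factorial(n + 2) − (-360) = -8*2**n*n**4*factorial(n) - 40*2**n*n**3*factorial(n) - 70*2**n*n**2*factorial(n) - 50*2**n*n*factorial(n) - 12*2**n*factorial(n) + 360.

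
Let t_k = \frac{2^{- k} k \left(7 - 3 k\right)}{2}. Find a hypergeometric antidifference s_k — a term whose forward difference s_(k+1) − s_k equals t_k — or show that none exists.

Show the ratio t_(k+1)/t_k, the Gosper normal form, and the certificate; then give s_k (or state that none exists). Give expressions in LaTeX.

Ratio r(k) = (k + 1)*(3*k - 4)/(2*k*(3*k - 7)).
So A=1/2 and B=1, with C=k**2 - 7*k/3.
Solve (1/2)·f(k+1) − (1)·f(k) = k**2 - 7*k/3.
From deg A=0, deg B=0, deg C=2: d=2.
Solve for f: f(k) = -2*(3*k**2 - k + 2)/3 (degree 2 ≤ 2).
So s_k = (B(k−1)f/C)·t_k = (-2*(3*k**2 - k + 2)/(k*(3*k - 7)))·t_k = (3*k**2 - k + 2)/2**k.
Check: Δs_k = k*(7 - 3*k)/(2*2**k). ✓

s_k = 2^{- k} \left(3 k^{2} - k + 2\right)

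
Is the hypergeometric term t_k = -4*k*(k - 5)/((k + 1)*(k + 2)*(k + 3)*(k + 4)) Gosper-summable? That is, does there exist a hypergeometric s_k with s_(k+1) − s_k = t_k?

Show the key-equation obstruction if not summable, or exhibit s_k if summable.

The ratio is (k - 4)*(k + 1)**2/(k*(k - 5)*(k + 5)).
Take A(k)=k + 1, B(k)=k + 5, C(k)=k**2 - 5*k.
Set up (k + 1)·f(k+1) − (k + 4)·f(k) − (k**2 - 5*k) = 0.
From deg A=1, deg B=1, deg C=2: d=3.
Match coefficients ⇒ f(k) = -k*(k - 1).
So s_k = (B(k−1)f/C)·t_k = (-(k - 1)*(k + 4)/(k - 5))·t_k = 4*k*(k - 1)/((k + 1)*(k + 2)*(k + 3)).
Δs = 4*k*(5 - k)/(k**4 + 10*k**3 + 35*k**2 + 50*k + 24), as required.

Yes. s_k = 4*k*(k - 1)/((k + 1)*(k + 2)*(k + 3)).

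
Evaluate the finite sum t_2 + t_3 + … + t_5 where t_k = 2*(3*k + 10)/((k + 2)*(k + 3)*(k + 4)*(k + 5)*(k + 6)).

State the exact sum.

Step 1: r(k) = (k + 2)*(3*k + 13)/((k + 7)*(3*k + 10)).
Normal form (A,B,C) = (k + 2, k + 7, k + 10/3).
Key eq: (k + 2)·f(k+1) = (k + 6)·f(k) + (k + 10/3).
deg f ≤ 4 (via 1,1,1).
A polynomial solution: f(k) = k*(k + 3)*(k**2 + 11*k + 38)/120.
Then R = B(k−1)f/C = k*(k + 3)*(k + 6)*(k**2 + 11*k + 38)/(40*(3*k + 10)), so s_k = R(k)·t_k = k*(k**2 + 11*k + 38)/(20*(k**3 + 11*k**2 + 38*k + 40)).
Check: Δs_k = 2*(3*k + 10)/(k**5 + 20*k**4 + 155*k**3 + 580*k**2 + 1044*k + 720). ✓
Evaluate s at k=6 and k=2: 21/440 and 4/105; difference 89/9240.

Σ = 89/9240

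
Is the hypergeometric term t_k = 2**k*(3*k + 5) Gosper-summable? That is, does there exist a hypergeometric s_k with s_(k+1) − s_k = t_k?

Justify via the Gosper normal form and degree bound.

Yes. s_k = 2**k*(3*k - 1).

The ratio is 2*(3*k + 8)/(3*k + 5).
So A=2 and B=1, with C=k + 5/3.
Key eq: (2)·f(k+1) = (1)·f(k) + (k + 5/3).
d = 1 from the (0,0,1) case.
A polynomial solution: f(k) = (3*k - 1)/3.
Get s_k = R·t_k = 2**k*(3*k - 1) with R(k) = B(k−1)f(k)/C(k) = (3*k - 1)/(3*k + 5).
Check: Δs_k = 2**k*(3*k + 5). ✓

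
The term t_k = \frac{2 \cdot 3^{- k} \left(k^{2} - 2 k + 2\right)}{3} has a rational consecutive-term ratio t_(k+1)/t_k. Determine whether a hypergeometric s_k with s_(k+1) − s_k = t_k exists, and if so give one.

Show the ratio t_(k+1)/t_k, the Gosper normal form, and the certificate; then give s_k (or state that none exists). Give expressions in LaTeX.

s_k = 3^{- k} \left(- k^{2} + k - 2\right)

Compute t_(k+1)/t_k: get (k**2 + 1)/(3*(k**2 - 2*k + 2)).
A = 1/3, B = 1, C = k**2 - 2*k + 2.
Key eq: (1/3)·f(k+1) = (1)·f(k) + (k**2 - 2*k + 2).
Degrees (0,0,2) ⇒ d ≤ 2.
Solving with deg f ≤ 2: f(k) = -3*(k**2 - k + 2)/2.
R(k) = B(k−1)·f(k)/C(k) = -3*(k**2 - k + 2)/(2*(k**2 - 2*k + 2)); s_k = R·t_k = (-k**2 + k - 2)/3**k.
s_(k+1) − s_k = 2*(k**2 - 2*k + 2)/(3*3**k) = t_k.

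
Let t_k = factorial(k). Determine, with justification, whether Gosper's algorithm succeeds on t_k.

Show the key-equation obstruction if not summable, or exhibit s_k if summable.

No; the degree bound rules out any f.

t_(k+1)/t_k = k + 1.
Gosper form: A/B · C(k+1)/C(k) with A=k + 1, B=1, C=1.
f must satisfy (k + 1)·f(k+1) − (1)·f(k) = 1.
deg f ≤ -1 (via 1,0,0).
Negative degree bound (-1): no f exists, t_k not Gosper-summable.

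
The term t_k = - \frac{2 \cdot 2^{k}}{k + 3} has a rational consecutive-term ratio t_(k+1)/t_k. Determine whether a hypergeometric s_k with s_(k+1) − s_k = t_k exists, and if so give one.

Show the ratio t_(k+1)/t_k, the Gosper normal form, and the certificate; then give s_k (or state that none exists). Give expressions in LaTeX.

none (Gosper's algorithm certifies no s_k)

The ratio is 2*(k + 3)/(k + 4).
A = 2*k + 6, B = k + 4, C = 1.
Key eq: (2*k + 6)·f(k+1) = (k + 3)·f(k) + (1).
Bound: deg f ≤ -1.
deg f ≤ -1 is impossible — no certificate.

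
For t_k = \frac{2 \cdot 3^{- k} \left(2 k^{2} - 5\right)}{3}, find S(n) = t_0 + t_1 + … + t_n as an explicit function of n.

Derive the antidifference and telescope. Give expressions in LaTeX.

Step 1: r(k) = (2*(k + 1)**2 - 5)/(3*(2*k**2 - 5)).
A = 1/3, B = 1, C = k**2 - 5/2.
Solve (1/3)·f(k+1) − (1)·f(k) = k**2 - 5/2.
d = 2 from the (0,0,2) case.
Solve for f: f(k) = -3*(2*k**2 + 2*k - 3)/4 (degree 2 ≤ 2).
R(k) = B(k−1)·f(k)/C(k) = -3*(2*k**2 + 2*k - 3)/(2*(2*k**2 - 5)); s_k = R·t_k = (-2*k**2 - 2*k + 3)/3**k.
Check: Δs_k = 2*(2*k**2 - 5)/(3*3**k). ✓
Evaluate: s_(n+1) = 3**(-n - 1)*(-2*n**2 - 6*n - 1); subtract s_(0) = 3 ⇒ S(n) = 3**(-n - 1)*(-3**(n + 2) - 2*n**2 - 6*n - 1).

S(n) = 3^{- n - 1} \left(- 3^{n + 2} - 2 n^{2} - 6 n - 1\right)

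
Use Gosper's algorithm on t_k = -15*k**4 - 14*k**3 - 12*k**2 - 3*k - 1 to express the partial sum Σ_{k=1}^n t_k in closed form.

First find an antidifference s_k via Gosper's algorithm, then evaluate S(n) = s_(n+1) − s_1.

S(n) = n*(-3*n**4 - 11*n**3 - 16*n**2 - 11*n - 4)

Ratio r(k) = (15*k**4 + 74*k**3 + 144*k**2 + 129*k + 45)/(15*k**4 + 14*k**3 + 12*k**2 + 3*k + 1).
Gosper form: A/B · C(k+1)/C(k) with A=1, B=1, C=k**4 + 14*k**3/15 + 4*k**2/5 + k/5 + 1/15.
Set up (1)·f(k+1) − (1)·f(k) − (k**4 + 14*k**3/15 + 4*k**2/5 + k/5 + 1/15) = 0.
deg f ≤ 5 (via 0,0,4).
Match coefficients ⇒ f(k) = k*(3*k**4 - 4*k**3 + 2*k**2 - k + 1)/15.
Then R = B(k−1)f/C = k*(3*k**4 - 4*k**3 + 2*k**2 - k + 1)/(15*k**4 + 14*k**3 + 12*k**2 + 3*k + 1), so s_k = R(k)·t_k = k*(-3*k**4 + 4*k**3 - 2*k**2 + k - 1).
Verify: -15*k**4 - 14*k**3 - 12*k**2 - 3*k - 1 matches t_k.
Telescope: S(n) = s_(n+1) − s_(1) = -3*n**5 - 11*n**4 - 16*n**3 - 11*n**2 - 4*n - 1 − (-1) = n*(-3*n**4 - 11*n**3 - 16*n**2 - 11*n - 4).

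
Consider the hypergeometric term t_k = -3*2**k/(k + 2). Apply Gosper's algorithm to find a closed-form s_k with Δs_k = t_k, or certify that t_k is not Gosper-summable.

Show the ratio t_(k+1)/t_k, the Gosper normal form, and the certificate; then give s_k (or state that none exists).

no hypergeometric antidifference exists

Step 1: r(k) = 2*(k + 2)/(k + 3).
Take A(k)=2*k + 4, B(k)=k + 3, C(k)=1.
Solve (2*k + 4)·f(k+1) − (k + 2)·f(k) = 1.
From deg A=1, deg B=1, deg C=0: d=-1.
deg f ≤ -1 is impossible — no certificate.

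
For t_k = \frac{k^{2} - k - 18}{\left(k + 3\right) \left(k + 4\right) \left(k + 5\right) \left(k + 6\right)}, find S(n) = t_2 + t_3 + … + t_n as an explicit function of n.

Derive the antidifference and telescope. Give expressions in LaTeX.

Step 1: r(k) = (k + 3)*(k - (k + 1)**2 + 19)/((k + 7)*(-k**2 + k + 18)).
Normal form (A,B,C) = (k + 3, k + 7, k**2 - k - 18).
f must satisfy (k + 3)·f(k+1) − (k + 6)·f(k) = k**2 - k - 18.
d = 3 from the (1,1,2) case.
Match coefficients ⇒ f(k) = -k*(k**2 + 42*k + 137)/30.
Certificate R = B(k−1)f/C = -k*(k + 6)*(k**2 + 42*k + 137)/(30*(k**2 - k - 18)) gives s_k = k*(-k**2 - 42*k - 137)/(30*(k + 3)*(k + 4)*(k + 5)).
s_(k+1) − s_k = (k**2 - k - 18)/(k**4 + 18*k**3 + 119*k**2 + 342*k + 360) = t_k.
Σ_(k=2)^n t_k = s_(n+1) − s_(2) = ((-n**3 - 45*n**2 - 224*n - 180)/(30*(n**3 + 15*n**2 + 74*n + 120))) − (-1/14), i.e. (4*n**3 - 45*n**2 - 229*n + 270)/(105*(n**3 + 15*n**2 + 74*n + 120)).

S(n) = \frac{4 n^{3} - 45 n^{2} - 229 n + 270}{105 \left(n^{3} + 15 n^{2} + 74 n + 120\right)}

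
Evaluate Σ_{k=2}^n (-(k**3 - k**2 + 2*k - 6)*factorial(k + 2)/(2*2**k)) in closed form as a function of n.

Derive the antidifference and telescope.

S(n) = -6 - n**2*factorial(n + 3)/(2*2**n) + n*factorial(n + 3)/2**n

The ratio is (k + 3)*(2*k + (k + 1)**3 - (k + 1)**2 - 4)/(2*(k**3 - k**2 + 2*k - 6)).
So A=k/2 + 3/2 and B=1, with C=k**3 - k**2 + 2*k - 6.
Solve (k/2 + 3/2)·f(k+1) − (1)·f(k) = k**3 - k**2 + 2*k - 6.
d = 2 from the (1,0,3) case.
Solve for f: f(k) = 2*(k - 3)*(k - 1) (degree 2 ≤ 2).
Then R = B(k−1)f/C = 2*(k - 3)*(k - 1)/(k**3 - k**2 + 2*k - 6), so s_k = R(k)·t_k = -(k - 3)*(k - 1)*factorial(k + 2)/2**k.
Δs = -(k**3 - k**2 + 2*k - 6)*factorial(k + 2)/(2*2**k), as required.
s_(n+1) = -2**(-n - 1)*n*(n - 2)*factorial(n + 3) and s_(2) = 6, so S(n) = -6 - n**2*factorial(n + 3)/(2*2**n) + n*factorial(n + 3)/2**n.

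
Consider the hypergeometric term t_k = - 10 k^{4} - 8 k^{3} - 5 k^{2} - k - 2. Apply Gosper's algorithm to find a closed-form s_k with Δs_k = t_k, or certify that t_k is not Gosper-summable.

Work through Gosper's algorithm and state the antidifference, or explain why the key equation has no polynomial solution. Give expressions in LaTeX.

s_k = k \left(- 2 k^{4} + 3 k^{3} - k^{2} - 2\right)

Ratio r(k) = (10*k**4 + 48*k**3 + 89*k**2 + 75*k + 26)/(10*k**4 + 8*k**3 + 5*k**2 + k + 2).
Normal form (A,B,C) = (1, 1, k**4 + 4*k**3/5 + k**2/2 + k/10 + 1/5).
Key eq: (1)·f(k+1) = (1)·f(k) + (k**4 + 4*k**3/5 + k**2/2 + k/10 + 1/5).
deg f ≤ 5 (via 0,0,4).
Solving with deg f ≤ 5: f(k) = k*(2*k**4 - 3*k**3 + k**2 + 2)/10.
Then R = B(k−1)f/C = k*(2*k**4 - 3*k**3 + k**2 + 2)/(10*k**4 + 8*k**3 + 5*k**2 + k + 2), so s_k = R(k)·t_k = k*(-2*k**4 + 3*k**3 - k**2 - 2).
s_(k+1) − s_k = -10*k**4 - 8*k**3 - 5*k**2 - k - 2 = t_k.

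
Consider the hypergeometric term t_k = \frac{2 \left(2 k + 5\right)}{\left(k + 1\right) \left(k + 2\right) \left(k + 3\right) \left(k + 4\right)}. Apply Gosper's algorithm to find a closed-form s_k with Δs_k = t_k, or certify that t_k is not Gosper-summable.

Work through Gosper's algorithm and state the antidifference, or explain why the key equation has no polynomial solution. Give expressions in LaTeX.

s_k = \frac{2 k \left(k + 4\right)}{3 \left(k^{2} + 4 k + 3\right)}

Step 1: r(k) = (k + 1)*(2*k + 7)/((k + 5)*(2*k + 5)).
Gosper form: A/B · C(k+1)/C(k) with A=k + 1, B=k + 5, C=k + 5/2.
Set up (k + 1)·f(k+1) − (k + 4)·f(k) − (k + 5/2) = 0.
From deg A=1, deg B=1, deg C=1: d=3.
A polynomial solution: f(k) = k*(k + 2)*(k + 4)/6.
Get s_k = R·t_k = 2*k*(k + 4)/(3*(k**2 + 4*k + 3)) with R(k) = B(k−1)f(k)/C(k) = k*(k + 2)*(k + 4)**2/(3*(2*k + 5)).
s_(k+1) − s_k = 2*(2*k + 5)/(k**4 + 10*k**3 + 35*k**2 + 50*k + 24) = t_k.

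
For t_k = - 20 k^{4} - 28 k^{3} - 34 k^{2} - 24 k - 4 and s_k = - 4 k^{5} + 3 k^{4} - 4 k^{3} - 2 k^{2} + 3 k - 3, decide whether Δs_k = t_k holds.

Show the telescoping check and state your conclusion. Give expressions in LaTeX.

valid (s_(k+1) − s_k reduces to t_k)

s_(k+1) = -4*k**5 - 17*k**4 - 32*k**3 - 36*k**2 - 21*k - 7
s_(k+1) − s_k = -20*k**4 - 28*k**3 - 34*k**2 - 24*k - 4
(s_(k+1) − s_k) − t_k = 0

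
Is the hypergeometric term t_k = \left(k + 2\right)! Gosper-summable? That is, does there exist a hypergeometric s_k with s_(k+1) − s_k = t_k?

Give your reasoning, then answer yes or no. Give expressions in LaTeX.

Ratio r(k) = k + 3.
A = k + 3, B = 1, C = 1.
Solve (k + 3)·f(k+1) − (1)·f(k) = 1.
deg f ≤ -1 (via 1,0,0).
d = -1 < 0 ⇒ no nonzero polynomial f; not summable.

No. Not Gosper-summable.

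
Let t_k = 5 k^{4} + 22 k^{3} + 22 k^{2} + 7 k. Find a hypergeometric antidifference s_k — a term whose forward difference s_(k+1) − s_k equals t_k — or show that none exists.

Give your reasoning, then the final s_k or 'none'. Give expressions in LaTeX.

Compute t_(k+1)/t_k: get (5*k**4 + 42*k**3 + 118*k**2 + 137*k + 56)/(k*(5*k**3 + 22*k**2 + 22*k + 7)).
Gosper form: A/B · C(k+1)/C(k) with A=1, B=1, C=k**4 + 22*k**3/5 + 22*k**2/5 + 7*k/5.
Solve (1)·f(k+1) − (1)·f(k) = k**4 + 22*k**3/5 + 22*k**2/5 + 7*k/5.
Bound: deg f ≤ 5.
Solving with deg f ≤ 5: f(k) = k**2*(k - 1)*(k**2 + 4*k + 2)/5.
Then R = B(k−1)f/C = k*(k - 1)*(k**2 + 4*k + 2)/(5*k**3 + 22*k**2 + 22*k + 7), so s_k = R(k)·t_k = k**2*(k**3 + 3*k**2 - 2*k - 2).
Verify: k*(5*k**3 + 22*k**2 + 22*k + 7) matches t_k.

s_k = k^{2} \left(k^{3} + 3 k^{2} - 2 k - 2\right)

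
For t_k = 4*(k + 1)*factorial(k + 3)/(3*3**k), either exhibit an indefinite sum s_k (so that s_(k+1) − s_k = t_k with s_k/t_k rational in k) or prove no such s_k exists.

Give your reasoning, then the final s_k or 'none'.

Compute t_(k+1)/t_k: get (k + 2)*(k + 4)/(3*(k + 1)).
Normal form (A,B,C) = (k/3 + 4/3, 1, k + 1).
Solve (k/3 + 4/3)·f(k+1) − (1)·f(k) = k + 1.
Bound: deg f ≤ 0.
Solve for f: f(k) = 3 (degree 0 ≤ 0).
Certificate R = B(k−1)f/C = 3/(k + 1) gives s_k = 4*factorial(k + 3)/3**k.
Verify: 4*(k + 1)*factorial(k + 3)/(3*3**k) matches t_k.

s_k = 4*factorial(k + 3)/3**k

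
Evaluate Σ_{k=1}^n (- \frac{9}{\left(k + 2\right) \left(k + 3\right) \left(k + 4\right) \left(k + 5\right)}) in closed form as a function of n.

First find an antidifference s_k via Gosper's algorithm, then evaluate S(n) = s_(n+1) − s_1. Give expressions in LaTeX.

S(n) = \frac{n \left(- n^{2} - 12 n - 47\right)}{20 \left(n^{3} + 12 n^{2} + 47 n + 60\right)}

Ratio r(k) = (k + 2)/(k + 6).
So A=k + 2 and B=k + 6, with C=1.
Set up (k + 2)·f(k+1) − (k + 5)·f(k) − (1) = 0.
d = 3 from the (1,1,0) case.
Coefficient equations give f(k) = k*(k**2 + 9*k + 26)/72.
Then R = B(k−1)f/C = k*(k + 5)*(k**2 + 9*k + 26)/72, so s_k = R(k)·t_k = k*(-k**2 - 9*k - 26)/(8*(k + 2)*(k + 3)*(k + 4)).
Verify: -9/(k**4 + 14*k**3 + 71*k**2 + 154*k + 120) matches t_k.
s_(n+1) = (-n**3 - 12*n**2 - 47*n - 36)/(8*(n**3 + 12*n**2 + 47*n + 60)) and s_(1) = -3/40, so S(n) = n*(-n**2 - 12*n - 47)/(20*(n**3 + 12*n**2 + 47*n + 60)).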